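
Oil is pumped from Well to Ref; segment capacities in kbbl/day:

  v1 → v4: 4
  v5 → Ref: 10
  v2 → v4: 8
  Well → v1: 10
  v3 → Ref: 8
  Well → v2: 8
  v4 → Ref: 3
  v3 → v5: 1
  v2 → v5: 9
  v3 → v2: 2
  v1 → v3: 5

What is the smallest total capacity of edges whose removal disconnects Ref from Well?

16

Augment Well→v1→v3→Ref: bottleneck 5, flow now 5.
Augment Well→v1→v4→Ref: bottleneck 3, flow now 8.
Augment Well→v2→v5→Ref: bottleneck 8, flow now 16.
No augmenting path remains; maximum flow = 16.
By max-flow min-cut, the minimum cut capacity equals the max flow.
In the residual graph, reachable from Well: {Well, v1, v4}.
Min-cut edges: Well→v2 (8), v1→v3 (5), v4→Ref (3); capacity 8 + 5 + 3 = 16.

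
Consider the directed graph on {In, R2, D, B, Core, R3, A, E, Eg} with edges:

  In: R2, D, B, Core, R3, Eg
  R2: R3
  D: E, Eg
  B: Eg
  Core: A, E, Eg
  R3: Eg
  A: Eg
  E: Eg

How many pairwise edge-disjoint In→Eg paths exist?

Assign every edge capacity 1; by Menger, the answer equals the max flow.
Path In→Eg (+1); total 1.
Path In→D→Eg (+1); total 2.
Path In→B→Eg (+1); total 3.
Path In→Core→Eg (+1); total 4.
Path In→R3→Eg (+1); total 5.
No residual In→Eg path; max flow = 5.
Certifying cut of size 5: {In→B, In→Core, In→D, In→Eg, R3→Eg}.

5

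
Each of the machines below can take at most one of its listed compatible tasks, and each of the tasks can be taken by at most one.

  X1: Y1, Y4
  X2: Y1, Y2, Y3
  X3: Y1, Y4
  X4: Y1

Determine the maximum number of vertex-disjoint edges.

Unit-capacity flow: source→left, listed edges, right→sink; max matching = max flow.
Augmenting path X1→Y1 (+1); matched 1.
Augmenting path X2→Y2 (+1); matched 2.
Augmenting path X3→Y4 (+1); matched 3.
No augmenting path remains; maximum matching = 3.
König certificate: {X2, Y1, Y4} is a vertex cover of size 3 (every listed pair touches it), so no matching can be larger.

3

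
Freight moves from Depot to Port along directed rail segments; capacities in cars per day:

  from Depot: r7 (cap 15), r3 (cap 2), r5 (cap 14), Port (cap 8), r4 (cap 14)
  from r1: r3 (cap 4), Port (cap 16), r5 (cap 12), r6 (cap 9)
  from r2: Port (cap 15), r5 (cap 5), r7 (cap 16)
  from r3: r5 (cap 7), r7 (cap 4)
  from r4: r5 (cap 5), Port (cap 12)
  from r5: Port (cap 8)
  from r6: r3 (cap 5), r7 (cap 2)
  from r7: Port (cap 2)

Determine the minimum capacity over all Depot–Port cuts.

30

Augment Depot→Port: bottleneck 8, flow now 8.
Augment Depot→r4→Port: bottleneck 12, flow now 20.
Augment Depot→r5→Port: bottleneck 8, flow now 28.
Augment Depot→r7→Port: bottleneck 2, flow now 30.
No augmenting path remains; maximum flow = 30.
By max-flow min-cut, the minimum cut capacity equals the max flow.
In the residual graph, reachable from Depot: {Depot, r3, r4, r5, r7}.
Min-cut edges: Depot→Port (8), r4→Port (12), r5→Port (8), r7→Port (2); capacity 8 + 12 + 8 + 2 = 30.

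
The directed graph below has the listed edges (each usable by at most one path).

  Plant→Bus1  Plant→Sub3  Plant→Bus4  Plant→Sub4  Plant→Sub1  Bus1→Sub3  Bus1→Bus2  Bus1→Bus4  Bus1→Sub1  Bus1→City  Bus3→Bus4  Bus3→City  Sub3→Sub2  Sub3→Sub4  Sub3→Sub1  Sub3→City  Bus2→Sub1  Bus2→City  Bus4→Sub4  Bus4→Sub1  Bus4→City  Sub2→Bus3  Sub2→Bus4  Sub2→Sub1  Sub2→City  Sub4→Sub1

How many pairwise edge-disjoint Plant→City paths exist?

Assign every edge capacity 1; by Menger, the answer equals the max flow.
Path Plant→Bus1→City (+1); total 1.
Path Plant→Sub3→City (+1); total 2.
Path Plant→Bus4→City (+1); total 3.
No residual Plant→City path; max flow = 3.
Certifying cut of size 3: {Plant→Bus1, Plant→Bus4, Plant→Sub3}.

3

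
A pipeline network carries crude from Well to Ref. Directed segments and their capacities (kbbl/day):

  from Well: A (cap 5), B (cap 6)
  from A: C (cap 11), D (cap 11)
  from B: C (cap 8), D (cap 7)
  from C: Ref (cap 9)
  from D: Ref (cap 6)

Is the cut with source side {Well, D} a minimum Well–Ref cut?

Given cut capacity: 5 + 6 + 6 = 17.
Augment Well→A→C→Ref: bottleneck 5, flow now 5.
Augment Well→B→C→Ref: bottleneck 4, flow now 9.
Augment Well→B→D→Ref: bottleneck 2, flow now 11.
No augmenting path remains; maximum flow = 11.
In the residual graph, reachable from Well: {Well}.
Min-cut edges: Well→A (5), Well→B (6); capacity 5 + 6 = 11.
Cut capacity 17 exceeds the max flow 11, so it is not minimum.

No — its capacity is 17, but the minimum cut has capacity 11.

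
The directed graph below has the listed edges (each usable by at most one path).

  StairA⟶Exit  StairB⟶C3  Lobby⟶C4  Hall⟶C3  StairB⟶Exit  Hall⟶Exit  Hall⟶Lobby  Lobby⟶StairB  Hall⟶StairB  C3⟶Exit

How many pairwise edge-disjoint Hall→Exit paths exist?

3

Assign every edge capacity 1; by Menger, the answer equals the max flow.
Path Hall→Exit (+1); total 1.
Path Hall→C3→Exit (+1); total 2.
Path Hall→StairB→Exit (+1); total 3.
No residual Hall→Exit path; max flow = 3.
Certifying cut of size 3: {C3→Exit, Hall→Exit, StairB→Exit}.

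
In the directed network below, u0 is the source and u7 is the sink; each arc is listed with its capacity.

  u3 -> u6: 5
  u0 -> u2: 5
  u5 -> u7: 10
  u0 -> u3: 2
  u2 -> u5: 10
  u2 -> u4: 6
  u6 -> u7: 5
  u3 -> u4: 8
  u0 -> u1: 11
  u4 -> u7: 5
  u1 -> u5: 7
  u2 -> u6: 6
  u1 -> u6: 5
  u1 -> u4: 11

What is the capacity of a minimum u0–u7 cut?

18

Augment u0→u1→u4→u7: bottleneck 5, flow now 5.
Augment u0→u1→u5→u7: bottleneck 6, flow now 11.
Augment u0→u2→u5→u7: bottleneck 4, flow now 15.
Augment u0→u2→u6→u7: bottleneck 1, flow now 16.
Augment u0→u3→u6→u7: bottleneck 2, flow now 18.
No augmenting path remains; maximum flow = 18.
By max-flow min-cut, the minimum cut capacity equals the max flow.
In the residual graph, reachable from u0: {u0}.
Min-cut edges: u0→u1 (11), u0→u2 (5), u0→u3 (2); capacity 11 + 5 + 2 = 18.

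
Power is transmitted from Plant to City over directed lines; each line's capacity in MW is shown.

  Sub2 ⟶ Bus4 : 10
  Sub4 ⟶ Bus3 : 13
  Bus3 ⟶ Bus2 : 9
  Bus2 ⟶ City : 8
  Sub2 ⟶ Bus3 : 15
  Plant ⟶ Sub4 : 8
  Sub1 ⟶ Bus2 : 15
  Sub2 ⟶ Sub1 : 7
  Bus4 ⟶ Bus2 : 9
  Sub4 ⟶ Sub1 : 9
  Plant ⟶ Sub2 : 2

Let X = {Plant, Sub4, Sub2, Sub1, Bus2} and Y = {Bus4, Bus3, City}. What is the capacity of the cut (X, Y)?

Edges leaving {Plant, Sub4, Sub2, Sub1, Bus2}: Sub4→Bus3 (13), Sub2→Bus4 (10), Sub2→Bus3 (15), Bus2→City (8).
Cut capacity = 13 + 10 + 15 + 8 = 46.

46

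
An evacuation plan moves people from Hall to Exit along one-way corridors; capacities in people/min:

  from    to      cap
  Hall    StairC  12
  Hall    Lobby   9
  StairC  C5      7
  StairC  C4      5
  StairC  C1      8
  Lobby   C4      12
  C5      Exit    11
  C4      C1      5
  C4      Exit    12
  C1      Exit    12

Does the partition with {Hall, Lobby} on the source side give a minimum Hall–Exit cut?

Given cut capacity: 12 + 12 = 24.
Augment Hall→StairC→C5→Exit: bottleneck 7, flow now 7.
Augment Hall→StairC→C4→Exit: bottleneck 5, flow now 12.
Augment Hall→Lobby→C4→Exit: bottleneck 7, flow now 19.
Augment Hall→Lobby→C4→C1→Exit: bottleneck 2, flow now 21.
No augmenting path remains; maximum flow = 21.
In the residual graph, reachable from Hall: {Hall}.
Min-cut edges: Hall→StairC (12), Hall→Lobby (9); capacity 12 + 9 = 21.
Cut capacity 24 exceeds the max flow 21, so it is not minimum.

No — its capacity is 24, but the minimum cut has capacity 21.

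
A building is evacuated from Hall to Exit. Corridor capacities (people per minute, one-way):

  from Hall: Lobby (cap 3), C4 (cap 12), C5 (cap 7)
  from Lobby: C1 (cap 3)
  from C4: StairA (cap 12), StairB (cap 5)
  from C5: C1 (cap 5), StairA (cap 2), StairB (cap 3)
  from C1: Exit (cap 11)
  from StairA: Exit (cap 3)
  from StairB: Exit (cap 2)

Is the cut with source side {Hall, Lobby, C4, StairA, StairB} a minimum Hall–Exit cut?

Given cut capacity: 7 + 3 + 3 + 2 = 15.
Augment Hall→Lobby→C1→Exit: bottleneck 3, flow now 3.
Augment Hall→C4→StairA→Exit: bottleneck 3, flow now 6.
Augment Hall→C4→StairB→Exit: bottleneck 2, flow now 8.
Augment Hall→C5→C1→Exit: bottleneck 5, flow now 13.
No augmenting path remains; maximum flow = 13.
In the residual graph, reachable from Hall: {Hall, C4, C5, StairA, StairB}.
Min-cut edges: Hall→Lobby (3), C5→C1 (5), StairA→Exit (3), StairB→Exit (2); capacity 3 + 5 + 3 + 2 = 13.
Cut capacity 15 exceeds the max flow 13, so it is not minimum.

No — its capacity is 15, but the minimum cut has capacity 13.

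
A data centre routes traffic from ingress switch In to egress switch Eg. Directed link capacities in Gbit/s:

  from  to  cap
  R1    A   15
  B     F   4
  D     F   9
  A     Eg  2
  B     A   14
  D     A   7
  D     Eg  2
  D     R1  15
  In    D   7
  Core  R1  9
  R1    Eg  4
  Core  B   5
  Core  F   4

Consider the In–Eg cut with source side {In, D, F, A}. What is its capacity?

19

Edges leaving {In, D, F, A}: D→R1 (15), D→Eg (2), A→Eg (2).
Cut capacity = 15 + 2 + 2 = 19.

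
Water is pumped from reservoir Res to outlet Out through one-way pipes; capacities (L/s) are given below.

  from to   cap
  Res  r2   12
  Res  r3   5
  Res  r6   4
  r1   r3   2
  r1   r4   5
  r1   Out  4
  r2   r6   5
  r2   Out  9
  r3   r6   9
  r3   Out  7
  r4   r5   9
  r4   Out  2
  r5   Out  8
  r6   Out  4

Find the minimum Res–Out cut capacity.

18

Augment Res→r2→Out: bottleneck 9, flow now 9.
Augment Res→r3→Out: bottleneck 5, flow now 14.
Augment Res→r6→Out: bottleneck 4, flow now 18.
No augmenting path remains; maximum flow = 18.
By max-flow min-cut, the minimum cut capacity equals the max flow.
In the residual graph, reachable from Res: {Res, r2, r6}.
Min-cut edges: Res→r3 (5), r2→Out (9), r6→Out (4); capacity 5 + 9 + 4 = 18.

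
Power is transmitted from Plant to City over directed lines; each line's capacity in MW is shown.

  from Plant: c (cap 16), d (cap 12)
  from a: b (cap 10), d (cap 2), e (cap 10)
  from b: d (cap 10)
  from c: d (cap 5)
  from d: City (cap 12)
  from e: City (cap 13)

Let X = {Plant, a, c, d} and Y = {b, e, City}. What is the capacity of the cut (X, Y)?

32

Edges leaving {Plant, a, c, d}: a→b (10), a→e (10), d→City (12).
Cut capacity = 10 + 10 + 12 = 32.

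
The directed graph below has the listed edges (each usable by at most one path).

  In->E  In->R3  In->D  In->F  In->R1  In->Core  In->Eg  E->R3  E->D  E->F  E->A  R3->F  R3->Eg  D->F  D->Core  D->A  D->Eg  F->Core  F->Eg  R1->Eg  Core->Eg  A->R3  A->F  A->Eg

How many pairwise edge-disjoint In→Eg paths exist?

Assign every edge capacity 1; by Menger, the answer equals the max flow.
Path In→Eg (+1); total 1.
Path In→R3→Eg (+1); total 2.
Path In→D→Eg (+1); total 3.
Path In→F→Eg (+1); total 4.
Path In→R1→Eg (+1); total 5.
Path In→Core→Eg (+1); total 6.
Path In→E→A→Eg (+1); total 7.
No residual In→Eg path; max flow = 7.
Certifying cut of size 7: {In→Core, In→D, In→E, In→Eg, In→F, In→R1, In→R3}.

7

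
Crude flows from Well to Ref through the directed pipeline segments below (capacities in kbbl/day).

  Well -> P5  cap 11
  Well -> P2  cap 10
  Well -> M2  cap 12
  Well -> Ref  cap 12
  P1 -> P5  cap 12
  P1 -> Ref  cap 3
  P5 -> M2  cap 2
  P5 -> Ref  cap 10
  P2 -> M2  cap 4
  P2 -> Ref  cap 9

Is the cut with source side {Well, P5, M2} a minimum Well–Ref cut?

Given cut capacity: 10 + 12 + 10 = 32.
Augment Well→Ref: bottleneck 12, flow now 12.
Augment Well→P5→Ref: bottleneck 10, flow now 22.
Augment Well→P2→Ref: bottleneck 9, flow now 31.
No augmenting path remains; maximum flow = 31.
In the residual graph, reachable from Well: {Well, P5, P2, M2}.
Min-cut edges: Well→Ref (12), P5→Ref (10), P2→Ref (9); capacity 12 + 10 + 9 = 31.
Cut capacity 32 exceeds the max flow 31, so it is not minimum.

No — its capacity is 32, but the minimum cut has capacity 31.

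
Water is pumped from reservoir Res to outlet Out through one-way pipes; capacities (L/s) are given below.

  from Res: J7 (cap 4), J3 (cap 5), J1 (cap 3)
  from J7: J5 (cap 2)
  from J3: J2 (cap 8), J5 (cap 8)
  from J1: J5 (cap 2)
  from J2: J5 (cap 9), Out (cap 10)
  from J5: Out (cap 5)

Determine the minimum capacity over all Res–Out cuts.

Augment Res→J7→J5→Out: bottleneck 2, flow now 2.
Augment Res→J3→J2→Out: bottleneck 5, flow now 7.
Augment Res→J1→J5→Out: bottleneck 2, flow now 9.
No augmenting path remains; maximum flow = 9.
By max-flow min-cut, the minimum cut capacity equals the max flow.
In the residual graph, reachable from Res: {Res, J7, J1}.
Min-cut edges: Res→J3 (5), J7→J5 (2), J1→J5 (2); capacity 5 + 2 + 2 = 9.

9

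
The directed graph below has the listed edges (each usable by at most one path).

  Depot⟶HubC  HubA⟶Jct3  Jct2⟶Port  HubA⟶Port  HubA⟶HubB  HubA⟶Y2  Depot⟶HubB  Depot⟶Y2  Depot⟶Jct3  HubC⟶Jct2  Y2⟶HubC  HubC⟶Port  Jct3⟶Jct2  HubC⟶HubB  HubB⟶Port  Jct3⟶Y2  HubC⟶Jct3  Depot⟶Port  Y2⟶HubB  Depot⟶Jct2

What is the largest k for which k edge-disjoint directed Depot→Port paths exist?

Assign every edge capacity 1; by Menger, the answer equals the max flow.
Path Depot→Port (+1); total 1.
Path Depot→HubC→Port (+1); total 2.
Path Depot→HubB→Port (+1); total 3.
Path Depot→Jct2→Port (+1); total 4.
No residual Depot→Port path; max flow = 4.
Certifying cut of size 4: {Depot→Port, HubB→Port, HubC→Port, Jct2→Port}.

4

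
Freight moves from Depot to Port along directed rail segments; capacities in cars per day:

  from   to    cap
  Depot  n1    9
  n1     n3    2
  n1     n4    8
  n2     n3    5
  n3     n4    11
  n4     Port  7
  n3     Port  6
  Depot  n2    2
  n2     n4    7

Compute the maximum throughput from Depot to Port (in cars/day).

11

Augment Depot→n1→n3→Port: bottleneck 2, flow now 2.
Augment Depot→n1→n4→Port: bottleneck 7, flow now 9.
Augment Depot→n2→n3→Port: bottleneck 2, flow now 11.
No augmenting path remains; maximum flow = 11.
In the residual graph, reachable from Depot: {Depot}.
Min-cut edges: Depot→n1 (9), Depot→n2 (2); capacity 9 + 2 = 11.
This cut is saturated, so no flow can exceed 11.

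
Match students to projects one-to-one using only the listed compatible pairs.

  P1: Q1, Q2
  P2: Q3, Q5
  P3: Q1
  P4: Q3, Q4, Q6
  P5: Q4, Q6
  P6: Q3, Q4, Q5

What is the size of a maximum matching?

Unit-capacity flow: source→left, listed edges, right→sink; max matching = max flow.
Augmenting path P1→Q1 (+1); matched 1.
Augmenting path P2→Q3 (+1); matched 2.
Augmenting path P4→Q4 (+1); matched 3.
Augmenting path P5→Q6 (+1); matched 4.
Augmenting path P6→Q5 (+1); matched 5.
Augmenting path P3→Q1→P1→Q2 (+1); matched 6.
No augmenting path remains; maximum matching = 6.
König certificate: {P1, P2, P3, P4, P5, P6} is a vertex cover of size 6 (every listed pair touches it), so no matching can be larger.

6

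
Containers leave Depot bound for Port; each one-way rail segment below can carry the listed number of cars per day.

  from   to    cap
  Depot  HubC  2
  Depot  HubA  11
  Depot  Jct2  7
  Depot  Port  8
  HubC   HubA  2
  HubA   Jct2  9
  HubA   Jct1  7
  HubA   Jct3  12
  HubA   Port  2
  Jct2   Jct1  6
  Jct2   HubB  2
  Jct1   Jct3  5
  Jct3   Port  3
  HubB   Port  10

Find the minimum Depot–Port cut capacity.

Augment Depot→Port: bottleneck 8, flow now 8.
Augment Depot→HubA→Port: bottleneck 2, flow now 10.
Augment Depot→HubA→Jct3→Port: bottleneck 3, flow now 13.
Augment Depot→Jct2→HubB→Port: bottleneck 2, flow now 15.
No augmenting path remains; maximum flow = 15.
By max-flow min-cut, the minimum cut capacity equals the max flow.
In the residual graph, reachable from Depot: {Depot, HubC, HubA, Jct2, Jct1, Jct3}.
Min-cut edges: Depot→Port (8), HubA→Port (2), Jct2→HubB (2), Jct3→Port (3); capacity 8 + 2 + 2 + 3 = 15.

15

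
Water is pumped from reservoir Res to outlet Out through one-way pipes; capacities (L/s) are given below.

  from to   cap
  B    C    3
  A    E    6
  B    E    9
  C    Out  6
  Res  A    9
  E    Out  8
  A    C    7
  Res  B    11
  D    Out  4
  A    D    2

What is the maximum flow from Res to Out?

16

Augment Res→A→C→Out: bottleneck 6, flow now 6.
Augment Res→A→D→Out: bottleneck 2, flow now 8.
Augment Res→A→E→Out: bottleneck 1, flow now 9.
Augment Res→B→E→Out: bottleneck 7, flow now 16.
No augmenting path remains; maximum flow = 16.
In the residual graph, reachable from Res: {Res, A, B, C, E}.
Min-cut edges: A→D (2), C→Out (6), E→Out (8); capacity 2 + 6 + 8 = 16.
This cut is saturated, so no flow can exceed 16.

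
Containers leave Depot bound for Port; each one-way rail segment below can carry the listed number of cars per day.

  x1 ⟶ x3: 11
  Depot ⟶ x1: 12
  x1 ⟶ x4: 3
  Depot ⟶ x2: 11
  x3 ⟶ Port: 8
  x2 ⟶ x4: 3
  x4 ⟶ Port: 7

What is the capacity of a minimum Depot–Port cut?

Augment Depot→x1→x3→Port: bottleneck 8, flow now 8.
Augment Depot→x1→x4→Port: bottleneck 3, flow now 11.
Augment Depot→x2→x4→Port: bottleneck 3, flow now 14.
No augmenting path remains; maximum flow = 14.
By max-flow min-cut, the minimum cut capacity equals the max flow.
In the residual graph, reachable from Depot: {Depot, x1, x2, x3}.
Min-cut edges: x1→x4 (3), x2→x4 (3), x3→Port (8); capacity 3 + 3 + 8 = 14.

14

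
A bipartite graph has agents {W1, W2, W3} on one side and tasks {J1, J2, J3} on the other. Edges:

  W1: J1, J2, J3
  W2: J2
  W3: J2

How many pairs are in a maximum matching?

Unit-capacity flow: source→left, listed edges, right→sink; max matching = max flow.
Augmenting path W1→J1 (+1); matched 1.
Augmenting path W2→J2 (+1); matched 2.
No augmenting path remains; maximum matching = 2.
König certificate: {W1, J2} is a vertex cover of size 2 (every listed pair touches it), so no matching can be larger.

2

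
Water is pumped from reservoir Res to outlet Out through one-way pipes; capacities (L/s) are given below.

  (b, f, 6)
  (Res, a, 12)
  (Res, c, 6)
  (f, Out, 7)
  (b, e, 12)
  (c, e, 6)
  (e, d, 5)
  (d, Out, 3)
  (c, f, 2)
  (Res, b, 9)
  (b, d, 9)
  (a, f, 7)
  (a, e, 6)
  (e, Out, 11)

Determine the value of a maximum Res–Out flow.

21

Augment Res→a→e→Out: bottleneck 6, flow now 6.
Augment Res→a→f→Out: bottleneck 6, flow now 12.
Augment Res→b→d→Out: bottleneck 3, flow now 15.
Augment Res→b→e→Out: bottleneck 5, flow now 20.
Augment Res→b→f→Out: bottleneck 1, flow now 21.
No augmenting path remains; maximum flow = 21.
In the residual graph, reachable from Res: {Res, a, b, c, d, e, f}.
Min-cut edges: d→Out (3), e→Out (11), f→Out (7); capacity 3 + 11 + 7 = 21.
This cut is saturated, so no flow can exceed 21.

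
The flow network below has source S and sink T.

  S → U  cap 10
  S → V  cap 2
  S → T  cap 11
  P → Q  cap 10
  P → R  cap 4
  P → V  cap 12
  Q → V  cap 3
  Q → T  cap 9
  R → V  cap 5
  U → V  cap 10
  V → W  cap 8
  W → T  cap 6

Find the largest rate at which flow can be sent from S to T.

Augment S→T: bottleneck 11, flow now 11.
Augment S→V→W→T: bottleneck 2, flow now 13.
Augment S→U→V→W→T: bottleneck 4, flow now 17.
No augmenting path remains; maximum flow = 17.
In the residual graph, reachable from S: {S, U, V, W}.
Min-cut edges: S→T (11), W→T (6); capacity 11 + 6 = 17.
This cut is saturated, so no flow can exceed 17.

17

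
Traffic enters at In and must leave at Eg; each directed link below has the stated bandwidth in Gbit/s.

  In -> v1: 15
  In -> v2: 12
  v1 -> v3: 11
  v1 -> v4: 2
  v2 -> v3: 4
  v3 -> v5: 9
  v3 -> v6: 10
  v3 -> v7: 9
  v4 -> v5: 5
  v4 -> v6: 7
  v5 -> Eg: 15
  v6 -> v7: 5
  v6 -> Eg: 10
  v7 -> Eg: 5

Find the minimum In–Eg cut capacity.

Augment In→v1→v3→v5→Eg: bottleneck 9, flow now 9.
Augment In→v1→v3→v6→Eg: bottleneck 2, flow now 11.
Augment In→v1→v4→v5→Eg: bottleneck 2, flow now 13.
Augment In→v2→v3→v6→Eg: bottleneck 4, flow now 17.
No augmenting path remains; maximum flow = 17.
By max-flow min-cut, the minimum cut capacity equals the max flow.
In the residual graph, reachable from In: {In, v1, v2}.
Min-cut edges: v1→v3 (11), v1→v4 (2), v2→v3 (4); capacity 11 + 2 + 4 = 17.

17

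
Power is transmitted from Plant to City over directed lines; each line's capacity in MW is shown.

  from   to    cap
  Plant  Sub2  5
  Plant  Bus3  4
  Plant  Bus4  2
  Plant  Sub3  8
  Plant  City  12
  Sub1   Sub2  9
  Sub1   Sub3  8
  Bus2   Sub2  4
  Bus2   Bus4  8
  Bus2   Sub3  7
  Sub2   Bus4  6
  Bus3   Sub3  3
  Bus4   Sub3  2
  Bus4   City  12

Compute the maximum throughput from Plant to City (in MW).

Augment Plant→City: bottleneck 12, flow now 12.
Augment Plant→Bus4→City: bottleneck 2, flow now 14.
Augment Plant→Sub2→Bus4→City: bottleneck 5, flow now 19.
No augmenting path remains; maximum flow = 19.
In the residual graph, reachable from Plant: {Plant, Bus3, Sub3}.
Min-cut edges: Plant→Sub2 (5), Plant→Bus4 (2), Plant→City (12); capacity 5 + 2 + 12 = 19.
This cut is saturated, so no flow can exceed 19.

19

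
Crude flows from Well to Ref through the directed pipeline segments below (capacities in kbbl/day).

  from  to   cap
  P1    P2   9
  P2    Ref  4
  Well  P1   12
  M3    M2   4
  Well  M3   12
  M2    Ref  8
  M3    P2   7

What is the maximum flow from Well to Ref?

Augment Well→P1→P2→Ref: bottleneck 4, flow now 4.
Augment Well→M3→M2→Ref: bottleneck 4, flow now 8.
No augmenting path remains; maximum flow = 8.
In the residual graph, reachable from Well: {Well, P1, M3, P2}.
Min-cut edges: M3→M2 (4), P2→Ref (4); capacity 4 + 4 = 8.
This cut is saturated, so no flow can exceed 8.

8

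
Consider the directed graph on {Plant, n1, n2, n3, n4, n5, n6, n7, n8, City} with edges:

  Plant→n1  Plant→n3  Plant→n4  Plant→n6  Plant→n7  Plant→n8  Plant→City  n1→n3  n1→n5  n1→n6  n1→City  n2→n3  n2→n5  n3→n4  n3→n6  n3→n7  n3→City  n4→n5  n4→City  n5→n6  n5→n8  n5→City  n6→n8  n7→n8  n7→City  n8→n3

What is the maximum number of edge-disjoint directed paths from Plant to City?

Assign every edge capacity 1; by Menger, the answer equals the max flow.
Path Plant→City (+1); total 1.
Path Plant→n1→City (+1); total 2.
Path Plant→n3→City (+1); total 3.
Path Plant→n4→City (+1); total 4.
Path Plant→n7→City (+1); total 5.
Path Plant→n8→n3→n4→n5→City (+1); total 6.
No residual Plant→City path; max flow = 6.
Certifying cut of size 6: {Plant→City, Plant→n1, Plant→n3, Plant→n4, Plant→n7, n8→n3}.

6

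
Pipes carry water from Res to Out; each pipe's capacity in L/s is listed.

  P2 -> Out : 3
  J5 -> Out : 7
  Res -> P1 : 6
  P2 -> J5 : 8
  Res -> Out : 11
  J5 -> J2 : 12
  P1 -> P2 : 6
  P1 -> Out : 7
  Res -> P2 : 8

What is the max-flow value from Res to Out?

25

Augment Res→Out: bottleneck 11, flow now 11.
Augment Res→P1→Out: bottleneck 6, flow now 17.
Augment Res→P2→Out: bottleneck 3, flow now 20.
Augment Res→P2→J5→Out: bottleneck 5, flow now 25.
No augmenting path remains; maximum flow = 25.
In the residual graph, reachable from Res: {Res}.
Min-cut edges: Res→P1 (6), Res→P2 (8), Res→Out (11); capacity 6 + 8 + 11 = 25.
This cut is saturated, so no flow can exceed 25.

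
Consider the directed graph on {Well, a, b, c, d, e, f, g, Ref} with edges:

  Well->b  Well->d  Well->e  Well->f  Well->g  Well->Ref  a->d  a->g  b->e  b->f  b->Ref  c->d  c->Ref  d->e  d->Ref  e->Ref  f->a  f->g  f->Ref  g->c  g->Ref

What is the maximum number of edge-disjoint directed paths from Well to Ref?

6

Assign every edge capacity 1; by Menger, the answer equals the max flow.
Path Well→Ref (+1); total 1.
Path Well→b→Ref (+1); total 2.
Path Well→d→Ref (+1); total 3.
Path Well→e→Ref (+1); total 4.
Path Well→f→Ref (+1); total 5.
Path Well→g→Ref (+1); total 6.
No residual Well→Ref path; max flow = 6.
Certifying cut of size 6: {Well→Ref, Well→b, Well→d, Well→e, Well→f, Well→g}.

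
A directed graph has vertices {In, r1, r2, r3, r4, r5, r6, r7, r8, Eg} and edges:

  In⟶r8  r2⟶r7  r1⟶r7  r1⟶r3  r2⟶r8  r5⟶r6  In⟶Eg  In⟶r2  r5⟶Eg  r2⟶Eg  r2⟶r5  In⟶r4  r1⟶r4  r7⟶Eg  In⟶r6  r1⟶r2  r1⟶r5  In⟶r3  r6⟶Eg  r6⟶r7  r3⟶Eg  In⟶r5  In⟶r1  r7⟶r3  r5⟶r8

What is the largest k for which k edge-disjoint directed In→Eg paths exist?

Assign every edge capacity 1; by Menger, the answer equals the max flow.
Path In→Eg (+1); total 1.
Path In→r2→Eg (+1); total 2.
Path In→r3→Eg (+1); total 3.
Path In→r5→Eg (+1); total 4.
Path In→r6→Eg (+1); total 5.
Path In→r1→r7→Eg (+1); total 6.
No residual In→Eg path; max flow = 6.
Certifying cut of size 6: {In→Eg, In→r1, In→r2, In→r3, In→r5, In→r6}.

6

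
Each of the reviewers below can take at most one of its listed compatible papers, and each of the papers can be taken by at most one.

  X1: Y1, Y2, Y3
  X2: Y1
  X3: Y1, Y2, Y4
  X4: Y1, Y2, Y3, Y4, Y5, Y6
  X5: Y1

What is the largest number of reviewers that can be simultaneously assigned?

Unit-capacity flow: source→left, listed edges, right→sink; max matching = max flow.
Augmenting path X1→Y1 (+1); matched 1.
Augmenting path X3→Y2 (+1); matched 2.
Augmenting path X4→Y3 (+1); matched 3.
Augmenting path X2→Y1→X1→Y2→X3→Y4 (+1); matched 4.
No augmenting path remains; maximum matching = 4.
König certificate: {X1, X3, X4, Y1} is a vertex cover of size 4 (every listed pair touches it), so no matching can be larger.

4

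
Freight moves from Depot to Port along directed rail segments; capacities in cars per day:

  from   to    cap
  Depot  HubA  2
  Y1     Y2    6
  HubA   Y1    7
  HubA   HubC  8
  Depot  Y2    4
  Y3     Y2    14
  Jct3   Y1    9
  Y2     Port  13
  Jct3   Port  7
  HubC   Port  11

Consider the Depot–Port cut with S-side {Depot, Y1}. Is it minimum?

No — its capacity is 12, but the minimum cut has capacity 6.

Given cut capacity: 2 + 4 + 6 = 12.
Augment Depot→Y2→Port: bottleneck 4, flow now 4.
Augment Depot→HubA→HubC→Port: bottleneck 2, flow now 6.
No augmenting path remains; maximum flow = 6.
In the residual graph, reachable from Depot: {Depot}.
Min-cut edges: Depot→HubA (2), Depot→Y2 (4); capacity 2 + 4 = 6.
Cut capacity 12 exceeds the max flow 6, so it is not minimum.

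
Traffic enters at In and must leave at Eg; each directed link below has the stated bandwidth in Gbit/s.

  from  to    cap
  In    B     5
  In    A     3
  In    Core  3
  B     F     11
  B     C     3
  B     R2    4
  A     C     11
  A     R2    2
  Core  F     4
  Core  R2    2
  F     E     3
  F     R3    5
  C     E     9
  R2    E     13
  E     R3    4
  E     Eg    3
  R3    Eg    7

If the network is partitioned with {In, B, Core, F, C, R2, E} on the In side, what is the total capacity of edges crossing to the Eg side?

15

Edges leaving {In, B, Core, F, C, R2, E}: In→A (3), F→R3 (5), E→R3 (4), E→Eg (3).
Cut capacity = 3 + 5 + 4 + 3 = 15.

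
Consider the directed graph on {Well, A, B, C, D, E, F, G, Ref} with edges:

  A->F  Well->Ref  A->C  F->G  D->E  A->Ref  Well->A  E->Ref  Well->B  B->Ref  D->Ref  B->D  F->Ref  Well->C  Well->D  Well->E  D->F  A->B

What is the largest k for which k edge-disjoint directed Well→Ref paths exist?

5

Assign every edge capacity 1; by Menger, the answer equals the max flow.
Path Well→Ref (+1); total 1.
Path Well→A→Ref (+1); total 2.
Path Well→B→Ref (+1); total 3.
Path Well→D→Ref (+1); total 4.
Path Well→E→Ref (+1); total 5.
No residual Well→Ref path; max flow = 5.
Certifying cut of size 5: {Well→A, Well→B, Well→D, Well→E, Well→Ref}.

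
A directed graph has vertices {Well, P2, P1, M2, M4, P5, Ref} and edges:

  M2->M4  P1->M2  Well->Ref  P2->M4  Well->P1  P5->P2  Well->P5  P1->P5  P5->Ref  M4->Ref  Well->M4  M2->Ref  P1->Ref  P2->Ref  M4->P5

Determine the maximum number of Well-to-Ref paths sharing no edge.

4

Assign every edge capacity 1; by Menger, the answer equals the max flow.
Path Well→Ref (+1); total 1.
Path Well→P1→Ref (+1); total 2.
Path Well→M4→Ref (+1); total 3.
Path Well→P5→Ref (+1); total 4.
No residual Well→Ref path; max flow = 4.
Certifying cut of size 4: {Well→M4, Well→P1, Well→P5, Well→Ref}.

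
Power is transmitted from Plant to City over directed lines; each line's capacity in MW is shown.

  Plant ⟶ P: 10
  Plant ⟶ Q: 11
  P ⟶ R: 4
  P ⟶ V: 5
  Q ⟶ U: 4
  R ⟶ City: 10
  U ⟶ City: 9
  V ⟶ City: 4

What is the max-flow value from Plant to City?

Augment Plant→P→R→City: bottleneck 4, flow now 4.
Augment Plant→P→V→City: bottleneck 4, flow now 8.
Augment Plant→Q→U→City: bottleneck 4, flow now 12.
No augmenting path remains; maximum flow = 12.
In the residual graph, reachable from Plant: {Plant, P, Q, V}.
Min-cut edges: P→R (4), Q→U (4), V→City (4); capacity 4 + 4 + 4 = 12.
This cut is saturated, so no flow can exceed 12.

12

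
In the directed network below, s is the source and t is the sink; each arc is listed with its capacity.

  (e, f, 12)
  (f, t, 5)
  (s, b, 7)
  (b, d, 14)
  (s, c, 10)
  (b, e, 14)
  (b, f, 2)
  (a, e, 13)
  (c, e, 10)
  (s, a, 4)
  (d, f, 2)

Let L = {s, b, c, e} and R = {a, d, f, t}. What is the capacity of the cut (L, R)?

Edges leaving {s, b, c, e}: s→a (4), b→d (14), b→f (2), e→f (12).
Cut capacity = 4 + 14 + 2 + 12 = 32.

32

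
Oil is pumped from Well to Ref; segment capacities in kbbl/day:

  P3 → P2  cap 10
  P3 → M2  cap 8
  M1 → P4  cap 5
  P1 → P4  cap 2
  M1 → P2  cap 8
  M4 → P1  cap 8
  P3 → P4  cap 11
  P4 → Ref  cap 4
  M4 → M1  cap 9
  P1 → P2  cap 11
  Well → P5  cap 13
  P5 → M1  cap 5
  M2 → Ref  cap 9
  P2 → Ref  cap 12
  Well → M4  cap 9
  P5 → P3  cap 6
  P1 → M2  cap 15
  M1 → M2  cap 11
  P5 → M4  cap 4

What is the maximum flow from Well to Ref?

22

Augment Well→M4→P1→M2→Ref: bottleneck 8, flow now 8.
Augment Well→M4→M1→M2→Ref: bottleneck 1, flow now 9.
Augment Well→P5→M1→P4→Ref: bottleneck 4, flow now 13.
Augment Well→P5→M1→P2→Ref: bottleneck 1, flow now 14.
Augment Well→P5→P3→P2→Ref: bottleneck 6, flow now 20.
Augment Well→P5→M4→M1→P2→Ref: bottleneck 2, flow now 22.
No augmenting path remains; maximum flow = 22.
In the residual graph, reachable from Well: {Well}.
Min-cut edges: Well→M4 (9), Well→P5 (13); capacity 9 + 13 = 22.
This cut is saturated, so no flow can exceed 22.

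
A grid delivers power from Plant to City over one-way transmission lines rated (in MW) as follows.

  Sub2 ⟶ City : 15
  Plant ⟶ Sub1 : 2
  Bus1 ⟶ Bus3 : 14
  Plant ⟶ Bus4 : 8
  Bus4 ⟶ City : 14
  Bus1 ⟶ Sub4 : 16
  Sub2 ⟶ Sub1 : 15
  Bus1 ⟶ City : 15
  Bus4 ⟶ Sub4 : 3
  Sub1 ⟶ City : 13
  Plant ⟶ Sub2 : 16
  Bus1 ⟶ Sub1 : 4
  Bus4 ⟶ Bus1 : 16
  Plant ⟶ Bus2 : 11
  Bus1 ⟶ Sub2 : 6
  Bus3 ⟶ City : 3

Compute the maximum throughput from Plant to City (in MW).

Augment Plant→Bus4→City: bottleneck 8, flow now 8.
Augment Plant→Sub2→City: bottleneck 15, flow now 23.
Augment Plant→Sub1→City: bottleneck 2, flow now 25.
Augment Plant→Sub2→Sub1→City: bottleneck 1, flow now 26.
No augmenting path remains; maximum flow = 26.
In the residual graph, reachable from Plant: {Plant, Bus2}.
Min-cut edges: Plant→Bus4 (8), Plant→Sub2 (16), Plant→Sub1 (2); capacity 8 + 16 + 2 = 26.
This cut is saturated, so no flow can exceed 26.

26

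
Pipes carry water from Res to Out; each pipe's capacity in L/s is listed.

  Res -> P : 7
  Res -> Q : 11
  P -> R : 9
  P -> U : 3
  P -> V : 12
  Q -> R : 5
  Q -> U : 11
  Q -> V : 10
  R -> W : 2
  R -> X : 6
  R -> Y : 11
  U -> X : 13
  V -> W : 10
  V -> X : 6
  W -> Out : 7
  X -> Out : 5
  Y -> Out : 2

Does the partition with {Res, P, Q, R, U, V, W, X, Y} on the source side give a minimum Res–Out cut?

Yes — it is a minimum cut (capacity 14).

Given cut capacity: 7 + 5 + 2 = 14.
Augment Res→P→R→W→Out: bottleneck 2, flow now 2.
Augment Res→P→R→X→Out: bottleneck 5, flow now 7.
Augment Res→Q→R→Y→Out: bottleneck 2, flow now 9.
Augment Res→Q→V→W→Out: bottleneck 5, flow now 14.
No augmenting path remains; maximum flow = 14.
Cut capacity 14 equals the max flow, so it is a minimum cut.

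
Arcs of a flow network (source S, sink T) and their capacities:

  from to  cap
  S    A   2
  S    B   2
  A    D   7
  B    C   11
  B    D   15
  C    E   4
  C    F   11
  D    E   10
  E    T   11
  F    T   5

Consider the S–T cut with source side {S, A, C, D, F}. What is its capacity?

Edges leaving {S, A, C, D, F}: S→B (2), C→E (4), D→E (10), F→T (5).
Cut capacity = 2 + 4 + 10 + 5 = 21.

21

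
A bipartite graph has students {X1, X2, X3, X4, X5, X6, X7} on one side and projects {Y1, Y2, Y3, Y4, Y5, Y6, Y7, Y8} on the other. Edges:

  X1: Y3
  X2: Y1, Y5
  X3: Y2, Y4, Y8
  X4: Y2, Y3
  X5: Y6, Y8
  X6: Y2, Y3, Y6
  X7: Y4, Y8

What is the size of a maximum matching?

Unit-capacity flow: source→left, listed edges, right→sink; max matching = max flow.
Augmenting path X1→Y3 (+1); matched 1.
Augmenting path X2→Y1 (+1); matched 2.
Augmenting path X3→Y2 (+1); matched 3.
Augmenting path X5→Y6 (+1); matched 4.
Augmenting path X7→Y4 (+1); matched 5.
Augmenting path X4→Y2→X3→Y8 (+1); matched 6.
No augmenting path remains; maximum matching = 6.
König certificate: {X2, Y2, Y3, Y4, Y6, Y8} is a vertex cover of size 6 (every listed pair touches it), so no matching can be larger.

6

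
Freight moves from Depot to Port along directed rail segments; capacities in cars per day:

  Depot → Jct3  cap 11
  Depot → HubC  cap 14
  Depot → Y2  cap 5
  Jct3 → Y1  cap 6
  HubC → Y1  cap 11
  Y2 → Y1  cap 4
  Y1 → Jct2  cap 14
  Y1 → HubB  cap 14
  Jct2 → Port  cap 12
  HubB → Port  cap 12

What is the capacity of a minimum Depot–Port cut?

Augment Depot→Jct3→Y1→Jct2→Port: bottleneck 6, flow now 6.
Augment Depot→HubC→Y1→Jct2→Port: bottleneck 6, flow now 12.
Augment Depot→HubC→Y1→HubB→Port: bottleneck 5, flow now 17.
Augment Depot→Y2→Y1→HubB→Port: bottleneck 4, flow now 21.
No augmenting path remains; maximum flow = 21.
By max-flow min-cut, the minimum cut capacity equals the max flow.
In the residual graph, reachable from Depot: {Depot, Jct3, HubC, Y2}.
Min-cut edges: Jct3→Y1 (6), HubC→Y1 (11), Y2→Y1 (4); capacity 6 + 11 + 4 = 21.

21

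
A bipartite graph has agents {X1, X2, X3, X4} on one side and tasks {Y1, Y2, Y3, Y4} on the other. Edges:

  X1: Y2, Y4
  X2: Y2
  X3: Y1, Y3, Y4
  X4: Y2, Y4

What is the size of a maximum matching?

Unit-capacity flow: source→left, listed edges, right→sink; max matching = max flow.
Augmenting path X1→Y2 (+1); matched 1.
Augmenting path X3→Y1 (+1); matched 2.
Augmenting path X4→Y4 (+1); matched 3.
No augmenting path remains; maximum matching = 3.
König certificate: {X3, Y2, Y4} is a vertex cover of size 3 (every listed pair touches it), so no matching can be larger.

3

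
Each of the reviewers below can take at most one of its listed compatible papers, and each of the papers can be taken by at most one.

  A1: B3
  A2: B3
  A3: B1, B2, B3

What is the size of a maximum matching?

2

Unit-capacity flow: source→left, listed edges, right→sink; max matching = max flow.
Augmenting path A1→B3 (+1); matched 1.
Augmenting path A3→B1 (+1); matched 2.
No augmenting path remains; maximum matching = 2.
König certificate: {A3, B3} is a vertex cover of size 2 (every listed pair touches it), so no matching can be larger.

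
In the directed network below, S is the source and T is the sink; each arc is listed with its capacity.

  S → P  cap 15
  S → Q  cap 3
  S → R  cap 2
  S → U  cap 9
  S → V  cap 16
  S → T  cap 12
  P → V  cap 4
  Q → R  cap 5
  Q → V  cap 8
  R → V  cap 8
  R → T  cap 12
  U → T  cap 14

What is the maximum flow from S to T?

26

Augment S→T: bottleneck 12, flow now 12.
Augment S→R→T: bottleneck 2, flow now 14.
Augment S→U→T: bottleneck 9, flow now 23.
Augment S→Q→R→T: bottleneck 3, flow now 26.
No augmenting path remains; maximum flow = 26.
In the residual graph, reachable from S: {S, P, V}.
Min-cut edges: S→Q (3), S→R (2), S→U (9), S→T (12); capacity 3 + 2 + 9 + 12 = 26.
This cut is saturated, so no flow can exceed 26.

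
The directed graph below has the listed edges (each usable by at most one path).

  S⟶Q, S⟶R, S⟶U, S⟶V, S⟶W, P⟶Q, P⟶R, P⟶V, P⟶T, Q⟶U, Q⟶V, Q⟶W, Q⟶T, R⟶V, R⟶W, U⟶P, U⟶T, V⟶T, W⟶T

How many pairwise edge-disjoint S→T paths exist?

4

Assign every edge capacity 1; by Menger, the answer equals the max flow.
Path S→Q→T (+1); total 1.
Path S→U→T (+1); total 2.
Path S→V→T (+1); total 3.
Path S→W→T (+1); total 4.
No residual S→T path; max flow = 4.
Certifying cut of size 4: {S→Q, S→U, V→T, W→T}.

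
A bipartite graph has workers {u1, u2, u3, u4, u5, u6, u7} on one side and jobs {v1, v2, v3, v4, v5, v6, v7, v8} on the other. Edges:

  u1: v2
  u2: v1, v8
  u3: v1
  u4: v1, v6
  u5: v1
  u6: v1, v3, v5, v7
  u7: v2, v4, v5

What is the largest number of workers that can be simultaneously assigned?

Unit-capacity flow: source→left, listed edges, right→sink; max matching = max flow.
Augmenting path u1→v2 (+1); matched 1.
Augmenting path u2→v1 (+1); matched 2.
Augmenting path u4→v6 (+1); matched 3.
Augmenting path u6→v3 (+1); matched 4.
Augmenting path u7→v4 (+1); matched 5.
Augmenting path u3→v1→u2→v8 (+1); matched 6.
No augmenting path remains; maximum matching = 6.
König certificate: {u1, u2, u4, u6, u7, v1} is a vertex cover of size 6 (every listed pair touches it), so no matching can be larger.

6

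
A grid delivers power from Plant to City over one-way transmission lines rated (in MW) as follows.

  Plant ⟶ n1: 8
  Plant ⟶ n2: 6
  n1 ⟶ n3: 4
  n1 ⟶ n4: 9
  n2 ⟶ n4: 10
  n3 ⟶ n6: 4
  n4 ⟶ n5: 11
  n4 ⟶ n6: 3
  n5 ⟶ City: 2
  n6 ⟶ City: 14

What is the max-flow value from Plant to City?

Augment Plant→n1→n3→n6→City: bottleneck 4, flow now 4.
Augment Plant→n1→n4→n5→City: bottleneck 2, flow now 6.
Augment Plant→n1→n4→n6→City: bottleneck 2, flow now 8.
Augment Plant→n2→n4→n6→City: bottleneck 1, flow now 9.
No augmenting path remains; maximum flow = 9.
In the residual graph, reachable from Plant: {Plant, n1, n2, n4, n5}.
Min-cut edges: n1→n3 (4), n4→n6 (3), n5→City (2); capacity 4 + 3 + 2 = 9.
This cut is saturated, so no flow can exceed 9.

9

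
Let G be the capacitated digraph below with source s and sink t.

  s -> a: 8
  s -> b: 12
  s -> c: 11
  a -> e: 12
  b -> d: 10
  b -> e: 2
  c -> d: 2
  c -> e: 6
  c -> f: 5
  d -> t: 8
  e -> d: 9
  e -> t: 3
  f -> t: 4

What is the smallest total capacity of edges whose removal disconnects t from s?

15

Augment s→a→e→t: bottleneck 3, flow now 3.
Augment s→b→d→t: bottleneck 8, flow now 11.
Augment s→c→f→t: bottleneck 4, flow now 15.
No augmenting path remains; maximum flow = 15.
By max-flow min-cut, the minimum cut capacity equals the max flow.
In the residual graph, reachable from s: {s, a, b, c, d, e, f}.
Min-cut edges: d→t (8), e→t (3), f→t (4); capacity 8 + 3 + 4 = 15.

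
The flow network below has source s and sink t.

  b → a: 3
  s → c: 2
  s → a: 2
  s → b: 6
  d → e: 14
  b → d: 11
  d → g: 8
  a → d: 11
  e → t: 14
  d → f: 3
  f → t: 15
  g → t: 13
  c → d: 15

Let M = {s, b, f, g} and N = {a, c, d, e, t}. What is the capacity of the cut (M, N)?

Edges leaving {s, b, f, g}: s→a (2), s→c (2), b→a (3), b→d (11), f→t (15), g→t (13).
Cut capacity = 2 + 2 + 3 + 11 + 15 + 13 = 46.

46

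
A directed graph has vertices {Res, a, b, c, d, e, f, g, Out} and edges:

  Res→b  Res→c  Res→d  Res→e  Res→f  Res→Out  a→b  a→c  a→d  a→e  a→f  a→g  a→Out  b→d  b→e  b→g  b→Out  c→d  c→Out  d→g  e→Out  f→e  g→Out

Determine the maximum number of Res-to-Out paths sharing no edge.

5

Assign every edge capacity 1; by Menger, the answer equals the max flow.
Path Res→Out (+1); total 1.
Path Res→b→Out (+1); total 2.
Path Res→c→Out (+1); total 3.
Path Res→e→Out (+1); total 4.
Path Res→d→g→Out (+1); total 5.
No residual Res→Out path; max flow = 5.
Certifying cut of size 5: {Res→Out, Res→b, Res→c, Res→d, e→Out}.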